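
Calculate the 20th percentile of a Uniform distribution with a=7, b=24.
10.4000

We have X ~ Uniform(a=7, b=24).

We want to find x such that P(X ≤ x) = 0.2.

This is the 20th percentile, which means 20% of values fall below this point.

Using the inverse CDF (quantile function):
x = F⁻¹(0.2) = 10.4000

Verification: P(X ≤ 10.4000) = 0.2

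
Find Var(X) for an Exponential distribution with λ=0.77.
1.6866

We have X ~ Exponential(λ=0.77).

For an Exponential distribution with λ=0.77:
Var(X) = 1.6866

The variance measures the spread of the distribution around the mean.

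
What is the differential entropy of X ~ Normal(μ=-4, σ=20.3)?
4.4296 nats

We have X ~ Normal(μ=-4, σ=20.3).

The differential entropy measures the uncertainty or information content of the distribution.

For a Normal distribution with μ=-4, σ=20.3:
h(X) = 4.4296 nats

(In bits, this would be 6.3905 bits.)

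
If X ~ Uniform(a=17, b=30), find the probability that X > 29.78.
0.016923

We have X ~ Uniform(a=17, b=30).

P(X > 29.78) = 1 - P(X ≤ 29.78)
                = 1 - F(29.78)
                = 1 - 0.983077
                = 0.016923

So there's approximately a 1.7% chance that X exceeds 29.78.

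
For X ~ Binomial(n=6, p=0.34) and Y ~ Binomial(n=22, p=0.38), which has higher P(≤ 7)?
X has higher probability (P(X ≤ 7) = 1.0000 > P(Y ≤ 7) = 0.3591)

Compute P(≤ 7) for each distribution:

X ~ Binomial(n=6, p=0.34):
P(X ≤ 7) = 1.0000

Y ~ Binomial(n=22, p=0.38):
P(Y ≤ 7) = 0.3591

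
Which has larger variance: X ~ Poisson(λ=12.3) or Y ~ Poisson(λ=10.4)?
X has larger variance (12.3000 > 10.4000)

Compute the variance for each distribution:

X ~ Poisson(λ=12.3):
Var(X) = 12.3000

Y ~ Poisson(λ=10.4):
Var(Y) = 10.4000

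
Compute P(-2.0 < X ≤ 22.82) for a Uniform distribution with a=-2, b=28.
0.827333

We have X ~ Uniform(a=-2, b=28).

To find P(-2.0 < X ≤ 22.82), we use:
P(-2.0 < X ≤ 22.82) = P(X ≤ 22.82) - P(X ≤ -2.0)
                 = F(22.82) - F(-2.0)
                 = 0.827333 - 0.000000
                 = 0.827333

So there's approximately a 82.7% chance that X falls in this range.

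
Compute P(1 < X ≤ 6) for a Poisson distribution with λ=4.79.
0.744072

We have X ~ Poisson(λ=4.79).

To find P(1 < X ≤ 6), we use:
P(1 < X ≤ 6) = P(X ≤ 6) - P(X ≤ 1)
                 = F(6) - F(1)
                 = 0.792201 - 0.048129
                 = 0.744072

So there's approximately a 74.4% chance that X falls in this range.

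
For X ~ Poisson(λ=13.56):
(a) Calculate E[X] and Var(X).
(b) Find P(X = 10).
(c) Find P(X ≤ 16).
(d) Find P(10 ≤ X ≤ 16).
(a) E[X] = 13.5600, Var(X) = 13.5600
(b) P(X = 10) = 0.074783
(c) P(X ≤ 16) = 0.792734
(d) P(10 ≤ X ≤ 16) = 0.660812

We have X ~ Poisson(λ=13.56).

(a) Moments:
E[X] = 13.5600
Var(X) = 13.5600
σ = √Var(X) = 3.6824

(b) Point probability using PMF:
P(X = 10) = 0.074783

(c) Cumulative probability using CDF:
P(X ≤ 16) = F(16) = 0.792734

(d) Range probability:
P(10 ≤ X ≤ 16) = P(X ≤ 16) - P(X ≤ 9)
                   = F(16) - F(9)
                   = 0.792734 - 0.131922
                   = 0.660812

This means approximately 66.1% of outcomes fall in the interval [10, 16].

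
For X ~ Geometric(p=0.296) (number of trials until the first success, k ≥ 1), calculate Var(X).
8.0351

We have X ~ Geometric(p=0.296) (number of trials until the first success, k ≥ 1).

For a Geometric distribution with p=0.296 (number of trials until the first success, k ≥ 1):
Var(X) = 8.0351

The variance measures the spread of the distribution around the mean.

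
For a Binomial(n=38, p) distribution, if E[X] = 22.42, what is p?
p = 0.59

For a Binomial(n, p) distribution:
E[X] = n × p

Given n = 38 and E[X] = 22.42:
22.42 = 38 × p
p = 22.42 / 38 = 0.59

Verification: Binomial(38, 0.59) has E[X] = 22.42 ✓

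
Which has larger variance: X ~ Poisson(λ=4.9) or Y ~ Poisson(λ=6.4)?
Y has larger variance (6.4000 > 4.9000)

Compute the variance for each distribution:

X ~ Poisson(λ=4.9):
Var(X) = 4.9000

Y ~ Poisson(λ=6.4):
Var(Y) = 6.4000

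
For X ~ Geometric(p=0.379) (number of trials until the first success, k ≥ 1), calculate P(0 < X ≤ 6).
0.942648

We have X ~ Geometric(p=0.379) (number of trials until the first success, k ≥ 1).

To find P(0 < X ≤ 6), we use:
P(0 < X ≤ 6) = P(X ≤ 6) - P(X ≤ 0)
                 = F(6) - F(0)
                 = 0.942648 - 0.000000
                 = 0.942648

So there's approximately a 94.3% chance that X falls in this range.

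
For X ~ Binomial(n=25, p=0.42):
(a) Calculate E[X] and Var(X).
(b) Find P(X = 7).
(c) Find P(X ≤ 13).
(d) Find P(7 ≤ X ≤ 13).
(a) E[X] = 10.5000, Var(X) = 6.0900
(b) P(X = 7) = 0.061140
(c) P(X ≤ 13) = 0.887345
(d) P(7 ≤ X ≤ 13) = 0.837836

We have X ~ Binomial(n=25, p=0.42).

(a) Moments:
E[X] = 10.5000
Var(X) = 6.0900
σ = √Var(X) = 2.4678

(b) Point probability using PMF:
P(X = 7) = 0.061140

(c) Cumulative probability using CDF:
P(X ≤ 13) = F(13) = 0.887345

(d) Range probability:
P(7 ≤ X ≤ 13) = P(X ≤ 13) - P(X ≤ 6)
                   = F(13) - F(6)
                   = 0.887345 - 0.049509
                   = 0.837836

This means approximately 83.8% of outcomes fall in the interval [7, 13].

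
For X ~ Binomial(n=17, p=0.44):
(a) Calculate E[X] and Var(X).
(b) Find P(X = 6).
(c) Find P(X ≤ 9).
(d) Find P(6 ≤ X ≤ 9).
(a) E[X] = 7.4800, Var(X) = 4.1888
(b) P(X = 6) = 0.152533
(c) P(X ≤ 9) = 0.838177
(d) P(6 ≤ X ≤ 9) = 0.671167

We have X ~ Binomial(n=17, p=0.44).

(a) Moments:
E[X] = 7.4800
Var(X) = 4.1888
σ = √Var(X) = 2.0467

(b) Point probability using PMF:
P(X = 6) = 0.152533

(c) Cumulative probability using CDF:
P(X ≤ 9) = F(9) = 0.838177

(d) Range probability:
P(6 ≤ X ≤ 9) = P(X ≤ 9) - P(X ≤ 5)
                   = F(9) - F(5)
                   = 0.838177 - 0.167010
                   = 0.671167

This means approximately 67.1% of outcomes fall in the interval [6, 9].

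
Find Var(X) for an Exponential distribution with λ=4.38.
0.0521

We have X ~ Exponential(λ=4.38).

For an Exponential distribution with λ=4.38:
Var(X) = 0.0521

The variance measures the spread of the distribution around the mean.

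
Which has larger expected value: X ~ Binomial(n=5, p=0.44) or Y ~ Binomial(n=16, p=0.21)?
Y has larger mean (3.3600 > 2.2000)

Compute the expected value for each distribution:

X ~ Binomial(n=5, p=0.44):
E[X] = 2.2000

Y ~ Binomial(n=16, p=0.21):
E[Y] = 3.3600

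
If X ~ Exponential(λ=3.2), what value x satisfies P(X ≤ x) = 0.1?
0.0329

We have X ~ Exponential(λ=3.2).

We want to find x such that P(X ≤ x) = 0.1.

This is the 10th percentile, which means 10% of values fall below this point.

Using the inverse CDF (quantile function):
x = F⁻¹(0.1) = 0.0329

Verification: P(X ≤ 0.0329) = 0.1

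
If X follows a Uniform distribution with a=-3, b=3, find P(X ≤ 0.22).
0.536667

We have X ~ Uniform(a=-3, b=3).

The CDF gives us P(X ≤ k).

Using the CDF:
P(X ≤ 0.22) = 0.536667

This means there's approximately a 53.7% chance that X is at most 0.22.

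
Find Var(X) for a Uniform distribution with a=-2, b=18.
33.3333

We have X ~ Uniform(a=-2, b=18).

For a Uniform distribution with a=-2, b=18:
Var(X) = 33.3333

The variance measures the spread of the distribution around the mean.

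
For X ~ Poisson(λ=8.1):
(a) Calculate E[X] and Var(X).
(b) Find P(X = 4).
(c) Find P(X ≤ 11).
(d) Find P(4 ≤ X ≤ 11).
(a) E[X] = 8.1000, Var(X) = 8.1000
(b) P(X = 4) = 0.054443
(c) P(X ≤ 11) = 0.880722
(d) P(4 ≤ X ≤ 11) = 0.841117

We have X ~ Poisson(λ=8.1).

(a) Moments:
E[X] = 8.1000
Var(X) = 8.1000
σ = √Var(X) = 2.8460

(b) Point probability using PMF:
P(X = 4) = 0.054443

(c) Cumulative probability using CDF:
P(X ≤ 11) = F(11) = 0.880722

(d) Range probability:
P(4 ≤ X ≤ 11) = P(X ≤ 11) - P(X ≤ 3)
                   = F(11) - F(3)
                   = 0.880722 - 0.039605
                   = 0.841117

This means approximately 84.1% of outcomes fall in the interval [4, 11].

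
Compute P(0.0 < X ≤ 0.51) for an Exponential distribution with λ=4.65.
0.906659

We have X ~ Exponential(λ=4.65).

To find P(0.0 < X ≤ 0.51), we use:
P(0.0 < X ≤ 0.51) = P(X ≤ 0.51) - P(X ≤ 0.0)
                 = F(0.51) - F(0.0)
                 = 0.906659 - 0.000000
                 = 0.906659

So there's approximately a 90.7% chance that X falls in this range.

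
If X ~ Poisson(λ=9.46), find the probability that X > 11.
0.243758

We have X ~ Poisson(λ=9.46).

P(X > 11) = 1 - P(X ≤ 11)
                = 1 - F(11)
                = 1 - 0.756242
                = 0.243758

So there's approximately a 24.4% chance that X exceeds 11.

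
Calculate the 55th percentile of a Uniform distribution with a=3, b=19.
11.8000

We have X ~ Uniform(a=3, b=19).

We want to find x such that P(X ≤ x) = 0.55.

This is the 55th percentile, which means 55% of values fall below this point.

Using the inverse CDF (quantile function):
x = F⁻¹(0.55) = 11.8000

Verification: P(X ≤ 11.8000) = 0.55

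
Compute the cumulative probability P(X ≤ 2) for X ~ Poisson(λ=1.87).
0.711812

We have X ~ Poisson(λ=1.87).

The CDF gives us P(X ≤ k).

Using the CDF:
P(X ≤ 2) = 0.711812

This means there's approximately a 71.2% chance that X is at most 2.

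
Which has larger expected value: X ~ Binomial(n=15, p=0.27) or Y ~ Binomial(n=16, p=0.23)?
X has larger mean (4.0500 > 3.6800)

Compute the expected value for each distribution:

X ~ Binomial(n=15, p=0.27):
E[X] = 4.0500

Y ~ Binomial(n=16, p=0.23):
E[Y] = 3.6800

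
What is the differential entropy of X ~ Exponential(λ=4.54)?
-0.5129 nats

We have X ~ Exponential(λ=4.54).

The differential entropy measures the uncertainty or information content of the distribution.

For an Exponential distribution with λ=4.54:
h(X) = -0.5129 nats

(In bits, this would be -0.7400 bits.)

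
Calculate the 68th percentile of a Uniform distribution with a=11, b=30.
23.9200

We have X ~ Uniform(a=11, b=30).

We want to find x such that P(X ≤ x) = 0.68.

This is the 68th percentile, which means 68% of values fall below this point.

Using the inverse CDF (quantile function):
x = F⁻¹(0.68) = 23.9200

Verification: P(X ≤ 23.9200) = 0.68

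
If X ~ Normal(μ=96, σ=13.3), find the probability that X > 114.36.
0.083724

We have X ~ Normal(μ=96, σ=13.3).

P(X > 114.36) = 1 - P(X ≤ 114.36)
                = 1 - F(114.36)
                = 1 - 0.916276
                = 0.083724

So there's approximately a 8.4% chance that X exceeds 114.36.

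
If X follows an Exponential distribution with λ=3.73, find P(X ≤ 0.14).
0.406786

We have X ~ Exponential(λ=3.73).

The CDF gives us P(X ≤ k).

Using the CDF:
P(X ≤ 0.14) = 0.406786

This means there's approximately a 40.7% chance that X is at most 0.14.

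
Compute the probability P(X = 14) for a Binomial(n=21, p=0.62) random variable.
0.164996

We have X ~ Binomial(n=21, p=0.62).

For a Binomial distribution, the PMF gives us the probability of each outcome.

Using the PMF formula:
P(X = 14) = 0.164996

Rounded to 4 decimal places: 0.1650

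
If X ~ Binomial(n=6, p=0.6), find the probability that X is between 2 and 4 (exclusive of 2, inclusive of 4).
0.587520

We have X ~ Binomial(n=6, p=0.6).

To find P(2 < X ≤ 4), we use:
P(2 < X ≤ 4) = P(X ≤ 4) - P(X ≤ 2)
                 = F(4) - F(2)
                 = 0.766720 - 0.179200
                 = 0.587520

So there's approximately a 58.8% chance that X falls in this range.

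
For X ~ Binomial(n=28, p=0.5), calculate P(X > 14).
0.425277

We have X ~ Binomial(n=28, p=0.5).

P(X > 14) = 1 - P(X ≤ 14)
                = 1 - F(14)
                = 1 - 0.574723
                = 0.425277

So there's approximately a 42.5% chance that X exceeds 14.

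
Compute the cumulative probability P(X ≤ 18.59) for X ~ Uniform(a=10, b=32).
0.390455

We have X ~ Uniform(a=10, b=32).

The CDF gives us P(X ≤ k).

Using the CDF:
P(X ≤ 18.59) = 0.390455

This means there's approximately a 39.0% chance that X is at most 18.59.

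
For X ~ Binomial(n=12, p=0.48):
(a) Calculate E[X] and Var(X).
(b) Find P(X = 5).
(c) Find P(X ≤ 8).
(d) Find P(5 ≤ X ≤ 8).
(a) E[X] = 5.7600, Var(X) = 2.9952
(b) P(X = 5) = 0.207470
(c) P(X ≤ 8) = 0.944478
(d) P(5 ≤ X ≤ 8) = 0.709666

We have X ~ Binomial(n=12, p=0.48).

(a) Moments:
E[X] = 5.7600
Var(X) = 2.9952
σ = √Var(X) = 1.7307

(b) Point probability using PMF:
P(X = 5) = 0.207470

(c) Cumulative probability using CDF:
P(X ≤ 8) = F(8) = 0.944478

(d) Range probability:
P(5 ≤ X ≤ 8) = P(X ≤ 8) - P(X ≤ 4)
                   = F(8) - F(4)
                   = 0.944478 - 0.234812
                   = 0.709666

This means approximately 71.0% of outcomes fall in the interval [5, 8].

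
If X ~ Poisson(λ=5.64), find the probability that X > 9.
0.061365

We have X ~ Poisson(λ=5.64).

P(X > 9) = 1 - P(X ≤ 9)
                = 1 - F(9)
                = 1 - 0.938635
                = 0.061365

So there's approximately a 6.1% chance that X exceeds 9.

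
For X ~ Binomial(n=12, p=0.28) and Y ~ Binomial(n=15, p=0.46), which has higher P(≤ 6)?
X has higher probability (P(X ≤ 6) = 0.9733 > P(Y ≤ 6) = 0.4211)

Compute P(≤ 6) for each distribution:

X ~ Binomial(n=12, p=0.28):
P(X ≤ 6) = 0.9733

Y ~ Binomial(n=15, p=0.46):
P(Y ≤ 6) = 0.4211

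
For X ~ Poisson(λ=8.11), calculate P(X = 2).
0.009883

We have X ~ Poisson(λ=8.11).

For a Poisson distribution, the PMF gives us the probability of each outcome.

Using the PMF formula:
P(X = 2) = 0.009883

Rounded to 4 decimal places: 0.0099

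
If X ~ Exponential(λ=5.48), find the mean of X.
0.1825

We have X ~ Exponential(λ=5.48).

For an Exponential distribution with λ=5.48:
E[X] = 0.1825

This is the expected (average) value of X.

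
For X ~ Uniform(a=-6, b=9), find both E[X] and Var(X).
E[X] = 1.5000, Var(X) = 18.7500

We have X ~ Uniform(a=-6, b=9).

For a Uniform distribution with a=-6, b=9:

Expected value:
E[X] = 1.5000

Variance:
Var(X) = 18.7500

Standard deviation:
σ = √Var(X) = 4.3301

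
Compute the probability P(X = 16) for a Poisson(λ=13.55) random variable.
0.080486

We have X ~ Poisson(λ=13.55).

For a Poisson distribution, the PMF gives us the probability of each outcome.

Using the PMF formula:
P(X = 16) = 0.080486

Rounded to 4 decimal places: 0.0805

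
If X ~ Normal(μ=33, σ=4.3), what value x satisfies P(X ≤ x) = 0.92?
39.0418

We have X ~ Normal(μ=33, σ=4.3).

We want to find x such that P(X ≤ x) = 0.92.

This is the 92nd percentile, which means 92% of values fall below this point.

Using the inverse CDF (quantile function):
x = F⁻¹(0.92) = 39.0418

Verification: P(X ≤ 39.0418) = 0.92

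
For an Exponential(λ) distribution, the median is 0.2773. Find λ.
λ = 2.4996

For X ~ Exponential(λ), the CDF is F(x) = 1 - e^(-λx).
The median m satisfies F(m) = 0.5:
1 - e^(-λm) = 0.5
e^(-λm) = 0.5
λm = ln(2)
m = ln(2) / λ

Given m = 0.2773:
λ = ln(2) / 0.2773 = 0.693147 / 0.2773 = 2.4996

Verification: ln(2) / 2.4996 = 0.2773 ✓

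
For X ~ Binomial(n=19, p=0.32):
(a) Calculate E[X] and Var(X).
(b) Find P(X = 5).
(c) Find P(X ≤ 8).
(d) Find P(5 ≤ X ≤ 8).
(a) E[X] = 6.0800, Var(X) = 4.1344
(b) P(X = 5) = 0.176352
(c) P(X ≤ 8) = 0.881379
(d) P(5 ≤ X ≤ 8) = 0.658684

We have X ~ Binomial(n=19, p=0.32).

(a) Moments:
E[X] = 6.0800
Var(X) = 4.1344
σ = √Var(X) = 2.0333

(b) Point probability using PMF:
P(X = 5) = 0.176352

(c) Cumulative probability using CDF:
P(X ≤ 8) = F(8) = 0.881379

(d) Range probability:
P(5 ≤ X ≤ 8) = P(X ≤ 8) - P(X ≤ 4)
                   = F(8) - F(4)
                   = 0.881379 - 0.222696
                   = 0.658684

This means approximately 65.9% of outcomes fall in the interval [5, 8].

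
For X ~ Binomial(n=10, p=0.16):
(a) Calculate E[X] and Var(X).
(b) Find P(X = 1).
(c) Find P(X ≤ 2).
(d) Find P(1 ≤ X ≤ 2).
(a) E[X] = 1.6000, Var(X) = 1.3440
(b) P(X = 1) = 0.333145
(c) P(X ≤ 2) = 0.793599
(d) P(1 ≤ X ≤ 2) = 0.618698

We have X ~ Binomial(n=10, p=0.16).

(a) Moments:
E[X] = 1.6000
Var(X) = 1.3440
σ = √Var(X) = 1.1593

(b) Point probability using PMF:
P(X = 1) = 0.333145

(c) Cumulative probability using CDF:
P(X ≤ 2) = F(2) = 0.793599

(d) Range probability:
P(1 ≤ X ≤ 2) = P(X ≤ 2) - P(X ≤ 0)
                   = F(2) - F(0)
                   = 0.793599 - 0.174901
                   = 0.618698

This means approximately 61.9% of outcomes fall in the interval [1, 2].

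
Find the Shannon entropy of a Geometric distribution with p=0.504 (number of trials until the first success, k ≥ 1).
1.3752 nats

We have X ~ Geometric(p=0.504) (number of trials until the first success, k ≥ 1).

The Shannon entropy measures the uncertainty or information content of the distribution.

For a Geometric distribution with p=0.504 (number of trials until the first success, k ≥ 1):
H(X) = 1.3752 nats

(In bits, this would be 1.9840 bits.)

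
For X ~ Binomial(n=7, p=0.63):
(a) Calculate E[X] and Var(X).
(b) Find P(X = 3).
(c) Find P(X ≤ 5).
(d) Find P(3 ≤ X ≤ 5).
(a) E[X] = 4.4100, Var(X) = 1.6317
(b) P(X = 3) = 0.164020
(c) P(X ≤ 5) = 0.798674
(d) P(3 ≤ X ≤ 5) = 0.728613

We have X ~ Binomial(n=7, p=0.63).

(a) Moments:
E[X] = 4.4100
Var(X) = 1.6317
σ = √Var(X) = 1.2774

(b) Point probability using PMF:
P(X = 3) = 0.164020

(c) Cumulative probability using CDF:
P(X ≤ 5) = F(5) = 0.798674

(d) Range probability:
P(3 ≤ X ≤ 5) = P(X ≤ 5) - P(X ≤ 2)
                   = F(5) - F(2)
                   = 0.798674 - 0.070062
                   = 0.728613

This means approximately 72.9% of outcomes fall in the interval [3, 5].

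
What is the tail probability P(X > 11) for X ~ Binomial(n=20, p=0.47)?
0.173422

We have X ~ Binomial(n=20, p=0.47).

P(X > 11) = 1 - P(X ≤ 11)
                = 1 - F(11)
                = 1 - 0.826578
                = 0.173422

So there's approximately a 17.3% chance that X exceeds 11.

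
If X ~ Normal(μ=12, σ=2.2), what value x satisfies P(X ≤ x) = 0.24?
10.4461

We have X ~ Normal(μ=12, σ=2.2).

We want to find x such that P(X ≤ x) = 0.24.

This is the 24th percentile, which means 24% of values fall below this point.

Using the inverse CDF (quantile function):
x = F⁻¹(0.24) = 10.4461

Verification: P(X ≤ 10.4461) = 0.24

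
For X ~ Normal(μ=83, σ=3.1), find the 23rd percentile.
80.7096

We have X ~ Normal(μ=83, σ=3.1).

We want to find x such that P(X ≤ x) = 0.23.

This is the 23rd percentile, which means 23% of values fall below this point.

Using the inverse CDF (quantile function):
x = F⁻¹(0.23) = 80.7096

Verification: P(X ≤ 80.7096) = 0.23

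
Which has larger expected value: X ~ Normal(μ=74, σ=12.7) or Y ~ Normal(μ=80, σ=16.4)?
Y has larger mean (80.0000 > 74.0000)

Compute the expected value for each distribution:

X ~ Normal(μ=74, σ=12.7):
E[X] = 74.0000

Y ~ Normal(μ=80, σ=16.4):
E[Y] = 80.0000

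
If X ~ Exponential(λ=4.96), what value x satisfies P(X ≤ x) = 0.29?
0.0691

We have X ~ Exponential(λ=4.96).

We want to find x such that P(X ≤ x) = 0.29.

This is the 29th percentile, which means 29% of values fall below this point.

Using the inverse CDF (quantile function):
x = F⁻¹(0.29) = 0.0691

Verification: P(X ≤ 0.0691) = 0.29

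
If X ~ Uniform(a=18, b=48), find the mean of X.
33.0000

We have X ~ Uniform(a=18, b=48).

For a Uniform distribution with a=18, b=48:
E[X] = 33.0000

This is the expected (average) value of X.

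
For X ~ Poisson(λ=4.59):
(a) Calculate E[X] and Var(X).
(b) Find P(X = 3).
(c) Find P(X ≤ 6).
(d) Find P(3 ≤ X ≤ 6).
(a) E[X] = 4.5900, Var(X) = 4.5900
(b) P(X = 3) = 0.163635
(c) P(X ≤ 6) = 0.819350
(d) P(3 ≤ X ≤ 6) = 0.655645

We have X ~ Poisson(λ=4.59).

(a) Moments:
E[X] = 4.5900
Var(X) = 4.5900
σ = √Var(X) = 2.1424

(b) Point probability using PMF:
P(X = 3) = 0.163635

(c) Cumulative probability using CDF:
P(X ≤ 6) = F(6) = 0.819350

(d) Range probability:
P(3 ≤ X ≤ 6) = P(X ≤ 6) - P(X ≤ 2)
                   = F(6) - F(2)
                   = 0.819350 - 0.163705
                   = 0.655645

This means approximately 65.6% of outcomes fall in the interval [3, 6].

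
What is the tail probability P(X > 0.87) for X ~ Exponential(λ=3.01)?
0.072898

We have X ~ Exponential(λ=3.01).

P(X > 0.87) = 1 - P(X ≤ 0.87)
                = 1 - F(0.87)
                = 1 - 0.927102
                = 0.072898

So there's approximately a 7.3% chance that X exceeds 0.87.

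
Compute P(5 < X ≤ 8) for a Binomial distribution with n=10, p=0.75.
0.677848

We have X ~ Binomial(n=10, p=0.75).

To find P(5 < X ≤ 8), we use:
P(5 < X ≤ 8) = P(X ≤ 8) - P(X ≤ 5)
                 = F(8) - F(5)
                 = 0.755975 - 0.078127
                 = 0.677848

So there's approximately a 67.8% chance that X falls in this range.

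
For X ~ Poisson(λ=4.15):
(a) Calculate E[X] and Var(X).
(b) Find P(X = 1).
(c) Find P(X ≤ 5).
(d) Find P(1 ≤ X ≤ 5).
(a) E[X] = 4.1500, Var(X) = 4.1500
(b) P(X = 1) = 0.065422
(c) P(X ≤ 5) = 0.761269
(d) P(1 ≤ X ≤ 5) = 0.745505

We have X ~ Poisson(λ=4.15).

(a) Moments:
E[X] = 4.1500
Var(X) = 4.1500
σ = √Var(X) = 2.0372

(b) Point probability using PMF:
P(X = 1) = 0.065422

(c) Cumulative probability using CDF:
P(X ≤ 5) = F(5) = 0.761269

(d) Range probability:
P(1 ≤ X ≤ 5) = P(X ≤ 5) - P(X ≤ 0)
                   = F(5) - F(0)
                   = 0.761269 - 0.015764
                   = 0.745505

This means approximately 74.6% of outcomes fall in the interval [1, 5].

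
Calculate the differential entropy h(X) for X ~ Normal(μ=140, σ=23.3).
4.5674 nats

We have X ~ Normal(μ=140, σ=23.3).

The differential entropy measures the uncertainty or information content of the distribution.

For a Normal distribution with μ=140, σ=23.3:
h(X) = 4.5674 nats

(In bits, this would be 6.5894 bits.)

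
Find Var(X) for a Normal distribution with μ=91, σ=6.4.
40.9600

We have X ~ Normal(μ=91, σ=6.4).

For a Normal distribution with μ=91, σ=6.4:
Var(X) = 40.9600

The variance measures the spread of the distribution around the mean.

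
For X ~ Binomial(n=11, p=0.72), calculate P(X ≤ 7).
0.371925

We have X ~ Binomial(n=11, p=0.72).

The CDF gives us P(X ≤ k).

Using the CDF:
P(X ≤ 7) = 0.371925

This means there's approximately a 37.2% chance that X is at most 7.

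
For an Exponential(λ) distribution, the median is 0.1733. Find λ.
λ = 3.9997

For X ~ Exponential(λ), the CDF is F(x) = 1 - e^(-λx).
The median m satisfies F(m) = 0.5:
1 - e^(-λm) = 0.5
e^(-λm) = 0.5
λm = ln(2)
m = ln(2) / λ

Given m = 0.1733:
λ = ln(2) / 0.1733 = 0.693147 / 0.1733 = 3.9997

Verification: ln(2) / 3.9997 = 0.1733 ✓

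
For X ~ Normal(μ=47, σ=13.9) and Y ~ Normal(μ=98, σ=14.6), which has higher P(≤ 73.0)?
X has higher probability (P(X ≤ 73.0) = 0.9693 > P(Y ≤ 73.0) = 0.0434)

Compute P(≤ 73.0) for each distribution:

X ~ Normal(μ=47, σ=13.9):
P(X ≤ 73.0) = 0.9693

Y ~ Normal(μ=98, σ=14.6):
P(Y ≤ 73.0) = 0.0434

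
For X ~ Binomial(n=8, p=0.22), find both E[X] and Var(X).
E[X] = 1.7600, Var(X) = 1.3728

We have X ~ Binomial(n=8, p=0.22).

For a Binomial distribution with n=8, p=0.22:

Expected value:
E[X] = 1.7600

Variance:
Var(X) = 1.3728

Standard deviation:
σ = √Var(X) = 1.1717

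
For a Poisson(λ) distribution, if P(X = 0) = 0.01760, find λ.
λ = 4.0399

For a Poisson(λ) distribution, the PMF at 0 is:
P(X = 0) = λ^0 e^(-λ) / 0! = e^(-λ)

Given P(X = 0) = 0.01760:
e^(-λ) = 0.01760
-λ = ln(0.01760)
λ = -ln(0.01760) = 4.0399

Verification: e^(-4.0399) = 0.01760 ✓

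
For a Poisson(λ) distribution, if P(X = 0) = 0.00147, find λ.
λ = 6.5225

For a Poisson(λ) distribution, the PMF at 0 is:
P(X = 0) = λ^0 e^(-λ) / 0! = e^(-λ)

Given P(X = 0) = 0.00147:
e^(-λ) = 0.00147
-λ = ln(0.00147)
λ = -ln(0.00147) = 6.5225

Verification: e^(-6.5225) = 0.00147 ✓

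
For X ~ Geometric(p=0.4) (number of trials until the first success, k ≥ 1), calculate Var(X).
3.7500

We have X ~ Geometric(p=0.4) (number of trials until the first success, k ≥ 1).

For a Geometric distribution with p=0.4 (number of trials until the first success, k ≥ 1):
Var(X) = 3.7500

The variance measures the spread of the distribution around the mean.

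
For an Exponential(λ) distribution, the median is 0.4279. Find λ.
λ = 1.6199

For X ~ Exponential(λ), the CDF is F(x) = 1 - e^(-λx).
The median m satisfies F(m) = 0.5:
1 - e^(-λm) = 0.5
e^(-λm) = 0.5
λm = ln(2)
m = ln(2) / λ

Given m = 0.4279:
λ = ln(2) / 0.4279 = 0.693147 / 0.4279 = 1.6199

Verification: ln(2) / 1.6199 = 0.4279 ✓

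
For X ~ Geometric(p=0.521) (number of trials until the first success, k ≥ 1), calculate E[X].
1.9194

We have X ~ Geometric(p=0.521) (number of trials until the first success, k ≥ 1).

For a Geometric distribution with p=0.521 (number of trials until the first success, k ≥ 1):
E[X] = 1.9194

This is the expected (average) value of X.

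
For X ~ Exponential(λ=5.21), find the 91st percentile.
0.4622

We have X ~ Exponential(λ=5.21).

We want to find x such that P(X ≤ x) = 0.91.

This is the 91st percentile, which means 91% of values fall below this point.

Using the inverse CDF (quantile function):
x = F⁻¹(0.91) = 0.4622

Verification: P(X ≤ 0.4622) = 0.91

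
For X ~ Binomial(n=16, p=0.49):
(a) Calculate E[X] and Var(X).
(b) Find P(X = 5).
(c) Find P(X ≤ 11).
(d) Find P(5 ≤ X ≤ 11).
(a) E[X] = 7.8400, Var(X) = 3.9984
(b) P(X = 5) = 0.074909
(c) P(X ≤ 11) = 0.967807
(d) P(5 ≤ X ≤ 11) = 0.922254

We have X ~ Binomial(n=16, p=0.49).

(a) Moments:
E[X] = 7.8400
Var(X) = 3.9984
σ = √Var(X) = 1.9996

(b) Point probability using PMF:
P(X = 5) = 0.074909

(c) Cumulative probability using CDF:
P(X ≤ 11) = F(11) = 0.967807

(d) Range probability:
P(5 ≤ X ≤ 11) = P(X ≤ 11) - P(X ≤ 4)
                   = F(11) - F(4)
                   = 0.967807 - 0.045553
                   = 0.922254

This means approximately 92.2% of outcomes fall in the interval [5, 11].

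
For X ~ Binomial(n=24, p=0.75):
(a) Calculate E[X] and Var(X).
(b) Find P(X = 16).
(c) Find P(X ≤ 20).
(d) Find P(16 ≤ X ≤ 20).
(a) E[X] = 18.0000, Var(X) = 4.5000
(b) P(X = 16) = 0.112478
(c) P(X ≤ 20) = 0.884982
(d) P(16 ≤ X ≤ 20) = 0.763663

We have X ~ Binomial(n=24, p=0.75).

(a) Moments:
E[X] = 18.0000
Var(X) = 4.5000
σ = √Var(X) = 2.1213

(b) Point probability using PMF:
P(X = 16) = 0.112478

(c) Cumulative probability using CDF:
P(X ≤ 20) = F(20) = 0.884982

(d) Range probability:
P(16 ≤ X ≤ 20) = P(X ≤ 20) - P(X ≤ 15)
                   = F(20) - F(15)
                   = 0.884982 - 0.121318
                   = 0.763663

This means approximately 76.4% of outcomes fall in the interval [16, 20].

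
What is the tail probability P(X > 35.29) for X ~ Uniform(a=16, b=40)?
0.196250

We have X ~ Uniform(a=16, b=40).

P(X > 35.29) = 1 - P(X ≤ 35.29)
                = 1 - F(35.29)
                = 1 - 0.803750
                = 0.196250

So there's approximately a 19.6% chance that X exceeds 35.29.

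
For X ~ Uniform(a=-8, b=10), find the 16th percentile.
-5.1200

We have X ~ Uniform(a=-8, b=10).

We want to find x such that P(X ≤ x) = 0.16.

This is the 16th percentile, which means 16% of values fall below this point.

Using the inverse CDF (quantile function):
x = F⁻¹(0.16) = -5.1200

Verification: P(X ≤ -5.1200) = 0.16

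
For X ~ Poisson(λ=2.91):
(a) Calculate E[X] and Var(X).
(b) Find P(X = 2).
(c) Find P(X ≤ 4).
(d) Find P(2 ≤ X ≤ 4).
(a) E[X] = 2.9100, Var(X) = 2.9100
(b) P(X = 2) = 0.230653
(c) P(X ≤ 4) = 0.830152
(d) P(2 ≤ X ≤ 4) = 0.617152

We have X ~ Poisson(λ=2.91).

(a) Moments:
E[X] = 2.9100
Var(X) = 2.9100
σ = √Var(X) = 1.7059

(b) Point probability using PMF:
P(X = 2) = 0.230653

(c) Cumulative probability using CDF:
P(X ≤ 4) = F(4) = 0.830152

(d) Range probability:
P(2 ≤ X ≤ 4) = P(X ≤ 4) - P(X ≤ 1)
                   = F(4) - F(1)
                   = 0.830152 - 0.213000
                   = 0.617152

This means approximately 61.7% of outcomes fall in the interval [2, 4].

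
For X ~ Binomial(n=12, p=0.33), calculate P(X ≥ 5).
0.358966

We have X ~ Binomial(n=12, p=0.33).

For discrete distributions, P(X ≥ 5) = 1 - P(X ≤ 4).

P(X ≤ 4) = 0.641034
P(X ≥ 5) = 1 - 0.641034 = 0.358966

So there's approximately a 35.9% chance that X is at least 5.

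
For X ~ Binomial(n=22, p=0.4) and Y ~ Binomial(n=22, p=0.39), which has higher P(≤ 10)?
Y has higher probability (P(Y ≤ 10) = 0.8005 > P(X ≤ 10) = 0.7720)

Compute P(≤ 10) for each distribution:

X ~ Binomial(n=22, p=0.4):
P(X ≤ 10) = 0.7720

Y ~ Binomial(n=22, p=0.39):
P(Y ≤ 10) = 0.8005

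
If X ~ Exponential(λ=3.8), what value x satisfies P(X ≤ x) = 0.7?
0.3168

We have X ~ Exponential(λ=3.8).

We want to find x such that P(X ≤ x) = 0.7.

This is the 70th percentile, which means 70% of values fall below this point.

Using the inverse CDF (quantile function):
x = F⁻¹(0.7) = 0.3168

Verification: P(X ≤ 0.3168) = 0.7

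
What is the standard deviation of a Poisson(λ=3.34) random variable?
1.8276

We have X ~ Poisson(λ=3.34).

For a Poisson distribution with λ=3.34:
σ = √Var(X) = 1.8276

The standard deviation is the square root of the variance.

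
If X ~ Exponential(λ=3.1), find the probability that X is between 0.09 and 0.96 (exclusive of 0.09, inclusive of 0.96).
0.705543

We have X ~ Exponential(λ=3.1).

To find P(0.09 < X ≤ 0.96), we use:
P(0.09 < X ≤ 0.96) = P(X ≤ 0.96) - P(X ≤ 0.09)
                 = F(0.96) - F(0.09)
                 = 0.949004 - 0.243460
                 = 0.705543

So there's approximately a 70.6% chance that X falls in this range.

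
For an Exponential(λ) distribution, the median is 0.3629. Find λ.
λ = 1.9100

For X ~ Exponential(λ), the CDF is F(x) = 1 - e^(-λx).
The median m satisfies F(m) = 0.5:
1 - e^(-λm) = 0.5
e^(-λm) = 0.5
λm = ln(2)
m = ln(2) / λ

Given m = 0.3629:
λ = ln(2) / 0.3629 = 0.693147 / 0.3629 = 1.9100

Verification: ln(2) / 1.9100 = 0.3629 ✓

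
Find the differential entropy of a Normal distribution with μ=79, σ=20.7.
4.4491 nats

We have X ~ Normal(μ=79, σ=20.7).

The differential entropy measures the uncertainty or information content of the distribution.

For a Normal distribution with μ=79, σ=20.7:
h(X) = 4.4491 nats

(In bits, this would be 6.4187 bits.)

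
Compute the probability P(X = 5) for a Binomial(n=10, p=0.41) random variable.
0.208728

We have X ~ Binomial(n=10, p=0.41).

For a Binomial distribution, the PMF gives us the probability of each outcome.

Using the PMF formula:
P(X = 5) = 0.208728

Rounded to 4 decimal places: 0.2087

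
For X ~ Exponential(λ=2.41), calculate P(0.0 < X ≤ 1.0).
0.910185

We have X ~ Exponential(λ=2.41).

To find P(0.0 < X ≤ 1.0), we use:
P(0.0 < X ≤ 1.0) = P(X ≤ 1.0) - P(X ≤ 0.0)
                 = F(1.0) - F(0.0)
                 = 0.910185 - 0.000000
                 = 0.910185

So there's approximately a 91.0% chance that X falls in this range.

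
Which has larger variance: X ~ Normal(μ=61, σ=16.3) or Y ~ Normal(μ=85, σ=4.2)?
X has larger variance (265.6900 > 17.6400)

Compute the variance for each distribution:

X ~ Normal(μ=61, σ=16.3):
Var(X) = 265.6900

Y ~ Normal(μ=85, σ=4.2):
Var(Y) = 17.6400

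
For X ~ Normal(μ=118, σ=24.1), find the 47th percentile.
116.1860

We have X ~ Normal(μ=118, σ=24.1).

We want to find x such that P(X ≤ x) = 0.47.

This is the 47th percentile, which means 47% of values fall below this point.

Using the inverse CDF (quantile function):
x = F⁻¹(0.47) = 116.1860

Verification: P(X ≤ 116.1860) = 0.47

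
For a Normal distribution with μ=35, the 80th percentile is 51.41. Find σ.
σ = 19.4981

For X ~ Normal(μ, σ), the p-th percentile satisfies x = μ + z_p × σ,
where z_p = Φ⁻¹(p) is the standard normal quantile.

Step 1: z_{0.8} = Φ⁻¹(0.8) = 0.8416

Step 2: Solve for σ:
51.41 = 35 + 0.8416 × σ
σ = (51.41 - 35) / 0.8416
σ = 16.41 / 0.8416
σ = 19.4981

Verification: μ + z × σ = 35 + 0.8416 × 19.4981 = 51.41 ✓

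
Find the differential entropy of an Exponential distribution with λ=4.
-0.3863 nats

We have X ~ Exponential(λ=4).

The differential entropy measures the uncertainty or information content of the distribution.

For an Exponential distribution with λ=4:
h(X) = -0.3863 nats

(In bits, this would be -0.5573 bits.)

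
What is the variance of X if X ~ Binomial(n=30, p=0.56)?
7.3920

We have X ~ Binomial(n=30, p=0.56).

For a Binomial distribution with n=30, p=0.56:
Var(X) = 7.3920

The variance measures the spread of the distribution around the mean.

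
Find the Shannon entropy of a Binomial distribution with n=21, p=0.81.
1.9926 nats

We have X ~ Binomial(n=21, p=0.81).

The Shannon entropy measures the uncertainty or information content of the distribution.

For a Binomial distribution with n=21, p=0.81:
H(X) = 1.9926 nats

(In bits, this would be 2.8748 bits.)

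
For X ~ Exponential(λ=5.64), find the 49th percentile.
0.1194

We have X ~ Exponential(λ=5.64).

We want to find x such that P(X ≤ x) = 0.49.

This is the 49th percentile, which means 49% of values fall below this point.

Using the inverse CDF (quantile function):
x = F⁻¹(0.49) = 0.1194

Verification: P(X ≤ 0.1194) = 0.49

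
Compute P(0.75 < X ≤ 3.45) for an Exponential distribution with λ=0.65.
0.507967

We have X ~ Exponential(λ=0.65).

To find P(0.75 < X ≤ 3.45), we use:
P(0.75 < X ≤ 3.45) = P(X ≤ 3.45) - P(X ≤ 0.75)
                 = F(3.45) - F(0.75)
                 = 0.893807 - 0.385840
                 = 0.507967

So there's approximately a 50.8% chance that X falls in this range.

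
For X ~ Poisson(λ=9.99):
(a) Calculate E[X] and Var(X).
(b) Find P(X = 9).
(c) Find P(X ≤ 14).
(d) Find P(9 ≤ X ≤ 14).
(a) E[X] = 9.9900, Var(X) = 9.9900
(b) P(X = 9) = 0.125235
(c) P(X ≤ 14) = 0.917061
(d) P(9 ≤ X ≤ 14) = 0.583114

We have X ~ Poisson(λ=9.99).

(a) Moments:
E[X] = 9.9900
Var(X) = 9.9900
σ = √Var(X) = 3.1607

(b) Point probability using PMF:
P(X = 9) = 0.125235

(c) Cumulative probability using CDF:
P(X ≤ 14) = F(14) = 0.917061

(d) Range probability:
P(9 ≤ X ≤ 14) = P(X ≤ 14) - P(X ≤ 8)
                   = F(14) - F(8)
                   = 0.917061 - 0.333947
                   = 0.583114

This means approximately 58.3% of outcomes fall in the interval [9, 14].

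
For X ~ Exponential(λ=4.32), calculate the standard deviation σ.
0.2315

We have X ~ Exponential(λ=4.32).

For an Exponential distribution with λ=4.32:
σ = √Var(X) = 0.2315

The standard deviation is the square root of the variance.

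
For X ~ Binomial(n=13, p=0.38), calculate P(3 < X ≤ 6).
0.606428

We have X ~ Binomial(n=13, p=0.38).

To find P(3 < X ≤ 6), we use:
P(3 < X ≤ 6) = P(X ≤ 6) - P(X ≤ 3)
                 = F(6) - F(3)
                 = 0.814690 - 0.208262
                 = 0.606428

So there's approximately a 60.6% chance that X falls in this range.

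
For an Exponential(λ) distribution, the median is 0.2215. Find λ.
λ = 3.1293

For X ~ Exponential(λ), the CDF is F(x) = 1 - e^(-λx).
The median m satisfies F(m) = 0.5:
1 - e^(-λm) = 0.5
e^(-λm) = 0.5
λm = ln(2)
m = ln(2) / λ

Given m = 0.2215:
λ = ln(2) / 0.2215 = 0.693147 / 0.2215 = 3.1293

Verification: ln(2) / 3.1293 = 0.2215 ✓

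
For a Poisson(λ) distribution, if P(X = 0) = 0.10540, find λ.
λ = 2.2500

For a Poisson(λ) distribution, the PMF at 0 is:
P(X = 0) = λ^0 e^(-λ) / 0! = e^(-λ)

Given P(X = 0) = 0.10540:
e^(-λ) = 0.10540
-λ = ln(0.10540)
λ = -ln(0.10540) = 2.2500

Verification: e^(-2.2500) = 0.10540 ✓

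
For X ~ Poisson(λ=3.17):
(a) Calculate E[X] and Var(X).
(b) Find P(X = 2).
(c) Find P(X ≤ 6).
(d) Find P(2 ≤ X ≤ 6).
(a) E[X] = 3.1700, Var(X) = 3.1700
(b) P(X = 2) = 0.211045
(c) P(X ≤ 6) = 0.957181
(d) P(2 ≤ X ≤ 6) = 0.782026

We have X ~ Poisson(λ=3.17).

(a) Moments:
E[X] = 3.1700
Var(X) = 3.1700
σ = √Var(X) = 1.7804

(b) Point probability using PMF:
P(X = 2) = 0.211045

(c) Cumulative probability using CDF:
P(X ≤ 6) = F(6) = 0.957181

(d) Range probability:
P(2 ≤ X ≤ 6) = P(X ≤ 6) - P(X ≤ 1)
                   = F(6) - F(1)
                   = 0.957181 - 0.175155
                   = 0.782026

This means approximately 78.2% of outcomes fall in the interval [2, 6].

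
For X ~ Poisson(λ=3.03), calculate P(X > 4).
0.189803

We have X ~ Poisson(λ=3.03).

P(X > 4) = 1 - P(X ≤ 4)
                = 1 - F(4)
                = 1 - 0.810197
                = 0.189803

So there's approximately a 19.0% chance that X exceeds 4.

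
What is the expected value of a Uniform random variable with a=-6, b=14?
4.0000

We have X ~ Uniform(a=-6, b=14).

For a Uniform distribution with a=-6, b=14:
E[X] = 4.0000

This is the expected (average) value of X.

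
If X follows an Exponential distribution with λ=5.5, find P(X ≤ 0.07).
0.319549

We have X ~ Exponential(λ=5.5).

The CDF gives us P(X ≤ k).

Using the CDF:
P(X ≤ 0.07) = 0.319549

This means there's approximately a 32.0% chance that X is at most 0.07.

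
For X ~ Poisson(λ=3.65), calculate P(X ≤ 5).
0.837168

We have X ~ Poisson(λ=3.65).

The CDF gives us P(X ≤ k).

Using the CDF:
P(X ≤ 5) = 0.837168

This means there's approximately a 83.7% chance that X is at most 5.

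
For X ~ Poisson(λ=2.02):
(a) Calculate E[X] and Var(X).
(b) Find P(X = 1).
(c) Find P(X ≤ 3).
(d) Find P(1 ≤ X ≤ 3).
(a) E[X] = 2.0200, Var(X) = 2.0200
(b) P(X = 1) = 0.267964
(c) P(X ≤ 3) = 0.853497
(d) P(1 ≤ X ≤ 3) = 0.720841

We have X ~ Poisson(λ=2.02).

(a) Moments:
E[X] = 2.0200
Var(X) = 2.0200
σ = √Var(X) = 1.4213

(b) Point probability using PMF:
P(X = 1) = 0.267964

(c) Cumulative probability using CDF:
P(X ≤ 3) = F(3) = 0.853497

(d) Range probability:
P(1 ≤ X ≤ 3) = P(X ≤ 3) - P(X ≤ 0)
                   = F(3) - F(0)
                   = 0.853497 - 0.132655
                   = 0.720841

This means approximately 72.1% of outcomes fall in the interval [1, 3].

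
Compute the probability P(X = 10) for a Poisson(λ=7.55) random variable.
0.087254

We have X ~ Poisson(λ=7.55).

For a Poisson distribution, the PMF gives us the probability of each outcome.

Using the PMF formula:
P(X = 10) = 0.087254

Rounded to 4 decimal places: 0.0873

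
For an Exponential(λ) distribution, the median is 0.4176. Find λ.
λ = 1.6598

For X ~ Exponential(λ), the CDF is F(x) = 1 - e^(-λx).
The median m satisfies F(m) = 0.5:
1 - e^(-λm) = 0.5
e^(-λm) = 0.5
λm = ln(2)
m = ln(2) / λ

Given m = 0.4176:
λ = ln(2) / 0.4176 = 0.693147 / 0.4176 = 1.6598

Verification: ln(2) / 1.6598 = 0.4176 ✓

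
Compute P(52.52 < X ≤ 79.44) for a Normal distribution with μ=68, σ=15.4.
0.613814

We have X ~ Normal(μ=68, σ=15.4).

To find P(52.52 < X ≤ 79.44), we use:
P(52.52 < X ≤ 79.44) = P(X ≤ 79.44) - P(X ≤ 52.52)
                 = F(79.44) - F(52.52)
                 = 0.771216 - 0.157402
                 = 0.613814

So there's approximately a 61.4% chance that X falls in this range.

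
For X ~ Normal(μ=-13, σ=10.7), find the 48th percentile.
-13.5366

We have X ~ Normal(μ=-13, σ=10.7).

We want to find x such that P(X ≤ x) = 0.48.

This is the 48th percentile, which means 48% of values fall below this point.

Using the inverse CDF (quantile function):
x = F⁻¹(0.48) = -13.5366

Verification: P(X ≤ -13.5366) = 0.48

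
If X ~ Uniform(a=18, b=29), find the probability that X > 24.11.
0.444545

We have X ~ Uniform(a=18, b=29).

P(X > 24.11) = 1 - P(X ≤ 24.11)
                = 1 - F(24.11)
                = 1 - 0.555455
                = 0.444545

So there's approximately a 44.5% chance that X exceeds 24.11.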